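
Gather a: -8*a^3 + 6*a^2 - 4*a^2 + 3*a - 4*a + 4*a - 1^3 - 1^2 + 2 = -8*a^3 + 2*a^2 + 3*a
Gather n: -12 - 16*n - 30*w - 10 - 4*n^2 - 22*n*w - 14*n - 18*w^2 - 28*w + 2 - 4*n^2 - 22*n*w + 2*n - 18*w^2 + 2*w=-8*n^2 + n*(-44*w - 28) - 36*w^2 - 56*w - 20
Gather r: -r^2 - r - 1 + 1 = -r^2 - r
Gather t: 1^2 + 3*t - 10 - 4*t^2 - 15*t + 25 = -4*t^2 - 12*t + 16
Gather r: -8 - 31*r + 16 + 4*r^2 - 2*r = 4*r^2 - 33*r + 8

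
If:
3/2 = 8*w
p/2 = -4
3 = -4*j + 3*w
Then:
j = -39/64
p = -8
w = 3/16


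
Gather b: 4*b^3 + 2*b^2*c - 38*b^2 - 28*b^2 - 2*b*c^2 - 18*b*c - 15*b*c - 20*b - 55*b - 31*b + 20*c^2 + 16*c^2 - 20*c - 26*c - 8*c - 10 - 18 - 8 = 4*b^3 + b^2*(2*c - 66) + b*(-2*c^2 - 33*c - 106) + 36*c^2 - 54*c - 36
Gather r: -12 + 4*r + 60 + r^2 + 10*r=r^2 + 14*r + 48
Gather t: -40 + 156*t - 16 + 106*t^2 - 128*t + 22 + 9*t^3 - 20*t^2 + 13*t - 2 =9*t^3 + 86*t^2 + 41*t - 36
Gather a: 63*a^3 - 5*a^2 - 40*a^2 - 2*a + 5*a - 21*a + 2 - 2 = 63*a^3 - 45*a^2 - 18*a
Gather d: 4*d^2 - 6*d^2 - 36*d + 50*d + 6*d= -2*d^2 + 20*d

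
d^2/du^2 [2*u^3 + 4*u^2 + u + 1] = 12*u + 8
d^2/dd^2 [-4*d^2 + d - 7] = -8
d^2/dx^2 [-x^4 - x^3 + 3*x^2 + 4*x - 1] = -12*x^2 - 6*x + 6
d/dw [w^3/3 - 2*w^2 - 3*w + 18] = w^2 - 4*w - 3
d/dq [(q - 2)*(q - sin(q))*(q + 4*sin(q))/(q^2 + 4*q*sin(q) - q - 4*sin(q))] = (-q^2*cos(q) + q^2 + 3*q*cos(q) - 2*q - sin(q) - 2*cos(q) + 2)/(q^2 - 2*q + 1)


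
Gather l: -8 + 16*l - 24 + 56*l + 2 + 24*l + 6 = 96*l - 24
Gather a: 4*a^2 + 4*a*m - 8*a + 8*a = 4*a^2 + 4*a*m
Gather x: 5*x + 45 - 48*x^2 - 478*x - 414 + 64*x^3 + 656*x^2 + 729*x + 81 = 64*x^3 + 608*x^2 + 256*x - 288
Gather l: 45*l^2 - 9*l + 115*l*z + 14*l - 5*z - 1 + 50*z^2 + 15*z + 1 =45*l^2 + l*(115*z + 5) + 50*z^2 + 10*z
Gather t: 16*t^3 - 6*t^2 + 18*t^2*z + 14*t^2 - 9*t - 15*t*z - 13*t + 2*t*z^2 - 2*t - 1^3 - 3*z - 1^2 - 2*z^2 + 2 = 16*t^3 + t^2*(18*z + 8) + t*(2*z^2 - 15*z - 24) - 2*z^2 - 3*z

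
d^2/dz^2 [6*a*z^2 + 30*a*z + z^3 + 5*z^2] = 12*a + 6*z + 10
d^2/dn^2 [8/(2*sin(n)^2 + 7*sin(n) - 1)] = 8*(-16*sin(n)^4 - 42*sin(n)^3 - 33*sin(n)^2 + 77*sin(n) + 102)/(7*sin(n) - cos(2*n))^3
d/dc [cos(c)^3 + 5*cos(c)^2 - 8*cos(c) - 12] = (-3*cos(c)^2 - 10*cos(c) + 8)*sin(c)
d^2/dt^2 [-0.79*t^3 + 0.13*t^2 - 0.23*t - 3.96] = 0.26 - 4.74*t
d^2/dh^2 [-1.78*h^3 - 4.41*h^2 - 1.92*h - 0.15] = -10.68*h - 8.82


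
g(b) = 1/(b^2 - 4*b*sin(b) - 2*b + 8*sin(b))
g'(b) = (4*b*cos(b) - 2*b + 4*sin(b) - 8*cos(b) + 2)/(b^2 - 4*b*sin(b) - 2*b + 8*sin(b))^2 = 2*(2*b*cos(b) - b + 2*sin(b) - 4*cos(b) + 1)/((b - 2)^2*(b - 4*sin(b))^2)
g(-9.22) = 0.01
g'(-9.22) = 0.01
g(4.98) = 0.04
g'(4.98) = -0.01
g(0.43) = 0.51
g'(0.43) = -0.77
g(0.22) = 0.86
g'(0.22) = -3.34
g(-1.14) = -0.13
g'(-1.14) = -0.07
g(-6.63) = 0.02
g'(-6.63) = -0.01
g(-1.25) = -0.12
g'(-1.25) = -0.05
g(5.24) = 0.04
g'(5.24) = -0.01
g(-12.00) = 0.01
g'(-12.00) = 0.00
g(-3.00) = 0.08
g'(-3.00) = 0.18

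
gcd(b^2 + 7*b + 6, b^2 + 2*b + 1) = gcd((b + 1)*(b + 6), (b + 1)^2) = b + 1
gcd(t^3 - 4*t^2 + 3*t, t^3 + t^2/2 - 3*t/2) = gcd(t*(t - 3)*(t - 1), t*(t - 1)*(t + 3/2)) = t^2 - t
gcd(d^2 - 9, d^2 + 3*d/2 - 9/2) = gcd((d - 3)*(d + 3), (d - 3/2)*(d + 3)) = d + 3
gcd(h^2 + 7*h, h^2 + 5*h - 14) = h + 7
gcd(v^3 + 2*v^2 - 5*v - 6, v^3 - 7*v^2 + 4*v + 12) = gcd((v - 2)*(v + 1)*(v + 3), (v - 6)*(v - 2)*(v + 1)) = v^2 - v - 2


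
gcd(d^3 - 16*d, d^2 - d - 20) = d + 4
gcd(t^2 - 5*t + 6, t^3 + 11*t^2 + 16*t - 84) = t - 2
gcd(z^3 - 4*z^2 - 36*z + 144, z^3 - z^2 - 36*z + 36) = z^2 - 36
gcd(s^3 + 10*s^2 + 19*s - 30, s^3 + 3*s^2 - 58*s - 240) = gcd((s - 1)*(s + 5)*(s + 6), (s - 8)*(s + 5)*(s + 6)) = s^2 + 11*s + 30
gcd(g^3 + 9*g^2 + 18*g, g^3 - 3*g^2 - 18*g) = g^2 + 3*g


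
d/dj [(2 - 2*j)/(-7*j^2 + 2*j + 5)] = -14/(49*j^2 + 70*j + 25)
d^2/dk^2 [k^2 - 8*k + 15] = 2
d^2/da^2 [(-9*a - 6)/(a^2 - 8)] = 6*(-4*a^2*(3*a + 2) + (9*a + 2)*(a^2 - 8))/(a^2 - 8)^3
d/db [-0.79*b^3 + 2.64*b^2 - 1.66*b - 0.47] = -2.37*b^2 + 5.28*b - 1.66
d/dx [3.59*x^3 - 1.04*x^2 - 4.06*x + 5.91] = 10.77*x^2 - 2.08*x - 4.06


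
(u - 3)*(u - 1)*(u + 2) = u^3 - 2*u^2 - 5*u + 6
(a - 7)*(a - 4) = a^2 - 11*a + 28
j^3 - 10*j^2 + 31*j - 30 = (j - 5)*(j - 3)*(j - 2)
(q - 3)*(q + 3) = q^2 - 9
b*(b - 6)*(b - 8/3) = b^3 - 26*b^2/3 + 16*b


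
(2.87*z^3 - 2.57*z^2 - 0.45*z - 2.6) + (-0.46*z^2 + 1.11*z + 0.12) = 2.87*z^3 - 3.03*z^2 + 0.66*z - 2.48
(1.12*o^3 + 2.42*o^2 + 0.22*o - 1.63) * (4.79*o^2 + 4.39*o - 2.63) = 5.3648*o^5 + 16.5086*o^4 + 8.732*o^3 - 13.2065*o^2 - 7.7343*o + 4.2869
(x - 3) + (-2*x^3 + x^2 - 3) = -2*x^3 + x^2 + x - 6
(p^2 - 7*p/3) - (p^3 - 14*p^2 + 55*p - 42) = -p^3 + 15*p^2 - 172*p/3 + 42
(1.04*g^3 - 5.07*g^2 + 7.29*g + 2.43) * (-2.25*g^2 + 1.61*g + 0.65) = -2.34*g^5 + 13.0819*g^4 - 23.8892*g^3 + 2.9739*g^2 + 8.6508*g + 1.5795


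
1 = 1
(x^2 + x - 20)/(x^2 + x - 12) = (x^2 + x - 20)/(x^2 + x - 12)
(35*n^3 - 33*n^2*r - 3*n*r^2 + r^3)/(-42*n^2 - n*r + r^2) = (-5*n^2 + 4*n*r + r^2)/(6*n + r)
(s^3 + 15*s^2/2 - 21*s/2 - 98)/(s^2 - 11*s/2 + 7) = (s^2 + 11*s + 28)/(s - 2)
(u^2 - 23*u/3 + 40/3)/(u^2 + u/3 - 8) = (u - 5)/(u + 3)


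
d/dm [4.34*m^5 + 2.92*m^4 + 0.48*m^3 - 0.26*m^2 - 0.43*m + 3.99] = 21.7*m^4 + 11.68*m^3 + 1.44*m^2 - 0.52*m - 0.43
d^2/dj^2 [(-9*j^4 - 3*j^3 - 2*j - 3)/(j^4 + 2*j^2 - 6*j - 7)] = 2*(-3*j^9 + 54*j^8 - 318*j^7 - 822*j^6 + 60*j^5 - 684*j^4 - 3286*j^3 - 3186*j^2 - 417*j - 66)/(j^12 + 6*j^10 - 18*j^9 - 9*j^8 - 72*j^7 + 32*j^6 + 180*j^5 + 279*j^4 + 288*j^3 - 462*j^2 - 882*j - 343)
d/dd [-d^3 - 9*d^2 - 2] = 3*d*(-d - 6)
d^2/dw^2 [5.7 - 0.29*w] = 0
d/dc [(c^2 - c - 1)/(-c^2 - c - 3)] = 2*(-c^2 - 4*c + 1)/(c^4 + 2*c^3 + 7*c^2 + 6*c + 9)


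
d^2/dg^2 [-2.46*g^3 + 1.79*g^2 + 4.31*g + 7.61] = 3.58 - 14.76*g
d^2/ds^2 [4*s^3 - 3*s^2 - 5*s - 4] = 24*s - 6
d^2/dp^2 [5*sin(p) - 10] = -5*sin(p)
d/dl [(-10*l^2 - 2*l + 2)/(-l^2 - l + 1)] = 8*l*(l - 2)/(l^4 + 2*l^3 - l^2 - 2*l + 1)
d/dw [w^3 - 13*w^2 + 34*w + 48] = 3*w^2 - 26*w + 34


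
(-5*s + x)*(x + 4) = -5*s*x - 20*s + x^2 + 4*x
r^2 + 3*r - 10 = (r - 2)*(r + 5)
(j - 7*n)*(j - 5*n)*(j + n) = j^3 - 11*j^2*n + 23*j*n^2 + 35*n^3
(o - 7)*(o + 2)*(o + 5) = o^3 - 39*o - 70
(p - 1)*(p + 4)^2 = p^3 + 7*p^2 + 8*p - 16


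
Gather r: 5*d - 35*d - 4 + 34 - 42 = -30*d - 12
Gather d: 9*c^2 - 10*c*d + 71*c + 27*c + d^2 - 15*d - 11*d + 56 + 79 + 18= 9*c^2 + 98*c + d^2 + d*(-10*c - 26) + 153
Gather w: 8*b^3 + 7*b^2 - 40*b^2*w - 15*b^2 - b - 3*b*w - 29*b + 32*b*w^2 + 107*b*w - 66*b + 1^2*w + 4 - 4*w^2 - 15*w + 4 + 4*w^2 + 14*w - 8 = 8*b^3 - 8*b^2 + 32*b*w^2 - 96*b + w*(-40*b^2 + 104*b)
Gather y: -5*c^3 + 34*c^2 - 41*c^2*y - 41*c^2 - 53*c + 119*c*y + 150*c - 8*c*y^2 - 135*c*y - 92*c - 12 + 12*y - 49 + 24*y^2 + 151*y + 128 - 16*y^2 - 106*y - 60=-5*c^3 - 7*c^2 + 5*c + y^2*(8 - 8*c) + y*(-41*c^2 - 16*c + 57) + 7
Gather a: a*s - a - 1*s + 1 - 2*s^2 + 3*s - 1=a*(s - 1) - 2*s^2 + 2*s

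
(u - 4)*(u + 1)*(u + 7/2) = u^3 + u^2/2 - 29*u/2 - 14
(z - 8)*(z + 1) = z^2 - 7*z - 8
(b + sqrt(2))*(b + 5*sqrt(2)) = b^2 + 6*sqrt(2)*b + 10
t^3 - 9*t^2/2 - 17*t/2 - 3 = (t - 6)*(t + 1/2)*(t + 1)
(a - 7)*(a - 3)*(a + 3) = a^3 - 7*a^2 - 9*a + 63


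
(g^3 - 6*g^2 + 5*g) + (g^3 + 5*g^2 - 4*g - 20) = 2*g^3 - g^2 + g - 20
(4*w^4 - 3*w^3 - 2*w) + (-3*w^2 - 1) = 4*w^4 - 3*w^3 - 3*w^2 - 2*w - 1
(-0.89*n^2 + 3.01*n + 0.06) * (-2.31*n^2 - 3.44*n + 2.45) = 2.0559*n^4 - 3.8915*n^3 - 12.6735*n^2 + 7.1681*n + 0.147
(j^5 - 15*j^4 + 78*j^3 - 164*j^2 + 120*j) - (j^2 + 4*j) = j^5 - 15*j^4 + 78*j^3 - 165*j^2 + 116*j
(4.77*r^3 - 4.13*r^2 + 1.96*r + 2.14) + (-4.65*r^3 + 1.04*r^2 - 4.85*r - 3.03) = 0.119999999999999*r^3 - 3.09*r^2 - 2.89*r - 0.89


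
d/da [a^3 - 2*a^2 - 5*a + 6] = 3*a^2 - 4*a - 5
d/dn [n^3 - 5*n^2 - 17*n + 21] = 3*n^2 - 10*n - 17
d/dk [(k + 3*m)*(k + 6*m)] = 2*k + 9*m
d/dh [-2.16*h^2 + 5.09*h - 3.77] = 5.09 - 4.32*h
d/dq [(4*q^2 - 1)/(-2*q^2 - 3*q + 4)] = (-12*q^2 + 28*q - 3)/(4*q^4 + 12*q^3 - 7*q^2 - 24*q + 16)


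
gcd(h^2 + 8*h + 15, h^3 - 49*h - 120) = h^2 + 8*h + 15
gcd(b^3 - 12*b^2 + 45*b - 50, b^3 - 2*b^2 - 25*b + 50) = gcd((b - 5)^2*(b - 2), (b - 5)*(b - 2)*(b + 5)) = b^2 - 7*b + 10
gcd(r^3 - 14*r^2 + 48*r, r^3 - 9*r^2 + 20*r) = r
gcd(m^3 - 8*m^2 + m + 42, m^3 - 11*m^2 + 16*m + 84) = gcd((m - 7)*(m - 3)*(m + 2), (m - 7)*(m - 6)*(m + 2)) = m^2 - 5*m - 14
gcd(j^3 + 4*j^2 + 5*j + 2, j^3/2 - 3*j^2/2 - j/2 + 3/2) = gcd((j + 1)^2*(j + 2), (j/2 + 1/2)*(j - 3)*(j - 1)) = j + 1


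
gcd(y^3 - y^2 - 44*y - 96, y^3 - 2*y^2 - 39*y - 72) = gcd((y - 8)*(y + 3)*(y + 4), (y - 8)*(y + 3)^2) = y^2 - 5*y - 24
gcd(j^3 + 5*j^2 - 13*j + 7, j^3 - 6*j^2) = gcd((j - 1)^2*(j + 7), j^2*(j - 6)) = 1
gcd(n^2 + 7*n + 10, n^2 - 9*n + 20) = 1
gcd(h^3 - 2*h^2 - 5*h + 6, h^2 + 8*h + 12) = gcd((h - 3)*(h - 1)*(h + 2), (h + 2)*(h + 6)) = h + 2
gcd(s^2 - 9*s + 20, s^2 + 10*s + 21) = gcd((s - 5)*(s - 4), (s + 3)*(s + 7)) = 1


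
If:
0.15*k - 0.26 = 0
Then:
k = 1.73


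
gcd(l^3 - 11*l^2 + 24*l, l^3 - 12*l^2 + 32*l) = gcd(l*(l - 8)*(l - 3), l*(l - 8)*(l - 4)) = l^2 - 8*l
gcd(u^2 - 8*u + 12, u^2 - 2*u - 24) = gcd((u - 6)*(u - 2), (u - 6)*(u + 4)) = u - 6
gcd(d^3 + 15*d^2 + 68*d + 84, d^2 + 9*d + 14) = d^2 + 9*d + 14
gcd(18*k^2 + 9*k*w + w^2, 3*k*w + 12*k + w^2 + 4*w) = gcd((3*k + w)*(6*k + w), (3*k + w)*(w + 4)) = 3*k + w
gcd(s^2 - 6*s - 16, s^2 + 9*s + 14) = s + 2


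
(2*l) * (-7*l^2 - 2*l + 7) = -14*l^3 - 4*l^2 + 14*l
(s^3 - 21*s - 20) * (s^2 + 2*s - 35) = s^5 + 2*s^4 - 56*s^3 - 62*s^2 + 695*s + 700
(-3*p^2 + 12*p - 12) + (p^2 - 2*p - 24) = -2*p^2 + 10*p - 36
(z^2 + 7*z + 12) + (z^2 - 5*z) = 2*z^2 + 2*z + 12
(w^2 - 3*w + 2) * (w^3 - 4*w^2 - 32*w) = w^5 - 7*w^4 - 18*w^3 + 88*w^2 - 64*w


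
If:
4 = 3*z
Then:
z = 4/3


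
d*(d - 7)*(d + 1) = d^3 - 6*d^2 - 7*d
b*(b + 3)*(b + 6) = b^3 + 9*b^2 + 18*b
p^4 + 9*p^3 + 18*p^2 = p^2*(p + 3)*(p + 6)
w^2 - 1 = (w - 1)*(w + 1)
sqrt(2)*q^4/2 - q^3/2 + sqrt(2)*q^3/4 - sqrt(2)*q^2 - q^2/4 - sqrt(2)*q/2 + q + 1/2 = (q + 1/2)*(q - sqrt(2))*(q - sqrt(2)/2)*(sqrt(2)*q/2 + 1)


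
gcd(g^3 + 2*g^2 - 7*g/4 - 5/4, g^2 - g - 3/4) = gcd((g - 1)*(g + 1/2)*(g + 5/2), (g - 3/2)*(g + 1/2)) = g + 1/2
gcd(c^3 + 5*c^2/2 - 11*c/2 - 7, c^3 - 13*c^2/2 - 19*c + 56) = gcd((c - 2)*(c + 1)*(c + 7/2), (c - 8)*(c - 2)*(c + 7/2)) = c^2 + 3*c/2 - 7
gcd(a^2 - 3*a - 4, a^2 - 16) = a - 4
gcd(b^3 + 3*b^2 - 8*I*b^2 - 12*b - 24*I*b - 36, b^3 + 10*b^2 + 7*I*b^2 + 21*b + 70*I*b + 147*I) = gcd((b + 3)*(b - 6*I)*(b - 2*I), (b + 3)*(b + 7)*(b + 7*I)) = b + 3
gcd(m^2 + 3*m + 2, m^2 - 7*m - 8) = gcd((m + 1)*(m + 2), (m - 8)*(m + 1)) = m + 1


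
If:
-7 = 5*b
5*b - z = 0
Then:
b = -7/5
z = -7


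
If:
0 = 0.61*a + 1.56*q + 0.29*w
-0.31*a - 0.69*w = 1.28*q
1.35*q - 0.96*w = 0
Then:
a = 0.00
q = 0.00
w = 0.00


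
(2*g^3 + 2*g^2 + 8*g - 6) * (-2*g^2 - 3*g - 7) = -4*g^5 - 10*g^4 - 36*g^3 - 26*g^2 - 38*g + 42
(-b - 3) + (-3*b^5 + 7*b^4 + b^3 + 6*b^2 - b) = -3*b^5 + 7*b^4 + b^3 + 6*b^2 - 2*b - 3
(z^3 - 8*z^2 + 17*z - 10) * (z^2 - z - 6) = z^5 - 9*z^4 + 19*z^3 + 21*z^2 - 92*z + 60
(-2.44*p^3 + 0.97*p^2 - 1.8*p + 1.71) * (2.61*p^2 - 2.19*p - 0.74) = -6.3684*p^5 + 7.8753*p^4 - 5.0167*p^3 + 7.6873*p^2 - 2.4129*p - 1.2654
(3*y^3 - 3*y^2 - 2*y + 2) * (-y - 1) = -3*y^4 + 5*y^2 - 2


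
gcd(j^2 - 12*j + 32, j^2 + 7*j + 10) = 1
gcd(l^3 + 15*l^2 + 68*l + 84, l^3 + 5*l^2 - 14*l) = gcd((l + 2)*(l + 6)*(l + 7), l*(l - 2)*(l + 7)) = l + 7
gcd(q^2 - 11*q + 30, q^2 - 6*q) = q - 6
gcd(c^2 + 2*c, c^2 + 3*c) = c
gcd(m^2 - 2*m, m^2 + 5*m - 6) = 1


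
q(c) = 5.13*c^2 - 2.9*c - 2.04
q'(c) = 10.26*c - 2.9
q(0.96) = -0.10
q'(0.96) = 6.95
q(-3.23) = 60.85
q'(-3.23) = -36.04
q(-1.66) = 16.91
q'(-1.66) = -19.93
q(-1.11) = 7.50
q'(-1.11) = -14.29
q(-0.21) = -1.20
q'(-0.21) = -5.05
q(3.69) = 57.11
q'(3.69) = 34.96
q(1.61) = 6.59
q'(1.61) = 13.62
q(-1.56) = 14.97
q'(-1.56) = -18.91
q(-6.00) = 200.04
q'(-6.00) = -64.46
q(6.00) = 165.24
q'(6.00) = 58.66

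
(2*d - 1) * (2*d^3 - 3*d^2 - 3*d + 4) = 4*d^4 - 8*d^3 - 3*d^2 + 11*d - 4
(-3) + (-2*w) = -2*w - 3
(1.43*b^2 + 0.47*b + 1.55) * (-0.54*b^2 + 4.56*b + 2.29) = -0.7722*b^4 + 6.267*b^3 + 4.5809*b^2 + 8.1443*b + 3.5495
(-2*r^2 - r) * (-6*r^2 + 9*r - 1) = 12*r^4 - 12*r^3 - 7*r^2 + r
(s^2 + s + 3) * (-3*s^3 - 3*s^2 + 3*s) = -3*s^5 - 6*s^4 - 9*s^3 - 6*s^2 + 9*s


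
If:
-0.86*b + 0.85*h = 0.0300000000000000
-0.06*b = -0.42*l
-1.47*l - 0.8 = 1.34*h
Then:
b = -0.54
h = -0.51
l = -0.08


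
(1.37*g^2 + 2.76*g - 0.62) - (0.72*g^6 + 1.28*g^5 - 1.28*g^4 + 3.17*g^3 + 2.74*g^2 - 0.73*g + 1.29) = -0.72*g^6 - 1.28*g^5 + 1.28*g^4 - 3.17*g^3 - 1.37*g^2 + 3.49*g - 1.91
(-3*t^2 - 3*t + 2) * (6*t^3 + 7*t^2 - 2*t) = -18*t^5 - 39*t^4 - 3*t^3 + 20*t^2 - 4*t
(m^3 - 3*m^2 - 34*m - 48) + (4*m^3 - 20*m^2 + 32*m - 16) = 5*m^3 - 23*m^2 - 2*m - 64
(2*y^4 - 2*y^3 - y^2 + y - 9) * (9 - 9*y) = -18*y^5 + 36*y^4 - 9*y^3 - 18*y^2 + 90*y - 81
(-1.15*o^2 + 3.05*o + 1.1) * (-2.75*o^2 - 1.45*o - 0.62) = 3.1625*o^4 - 6.72*o^3 - 6.7345*o^2 - 3.486*o - 0.682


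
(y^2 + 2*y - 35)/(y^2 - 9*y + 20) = (y + 7)/(y - 4)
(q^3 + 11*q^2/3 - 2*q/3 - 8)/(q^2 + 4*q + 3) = (3*q^2 + 2*q - 8)/(3*(q + 1))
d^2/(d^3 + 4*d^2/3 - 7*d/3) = 3*d/(3*d^2 + 4*d - 7)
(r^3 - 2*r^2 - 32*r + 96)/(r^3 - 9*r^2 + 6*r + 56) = (r^2 + 2*r - 24)/(r^2 - 5*r - 14)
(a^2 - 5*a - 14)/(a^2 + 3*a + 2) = (a - 7)/(a + 1)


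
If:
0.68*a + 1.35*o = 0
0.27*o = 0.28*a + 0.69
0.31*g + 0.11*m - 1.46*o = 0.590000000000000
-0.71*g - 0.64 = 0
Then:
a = -1.66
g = -0.90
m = 18.99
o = 0.84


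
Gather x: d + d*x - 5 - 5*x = d + x*(d - 5) - 5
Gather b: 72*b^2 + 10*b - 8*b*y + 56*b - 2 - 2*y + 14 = 72*b^2 + b*(66 - 8*y) - 2*y + 12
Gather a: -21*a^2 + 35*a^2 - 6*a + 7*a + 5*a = 14*a^2 + 6*a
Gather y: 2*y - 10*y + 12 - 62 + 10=-8*y - 40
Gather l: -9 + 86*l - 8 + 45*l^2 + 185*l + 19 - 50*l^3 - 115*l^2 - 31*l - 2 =-50*l^3 - 70*l^2 + 240*l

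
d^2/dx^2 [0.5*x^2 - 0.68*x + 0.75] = 1.00000000000000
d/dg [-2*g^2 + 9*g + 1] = 9 - 4*g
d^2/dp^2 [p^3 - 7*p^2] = 6*p - 14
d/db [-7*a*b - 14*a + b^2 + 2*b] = -7*a + 2*b + 2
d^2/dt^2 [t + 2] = 0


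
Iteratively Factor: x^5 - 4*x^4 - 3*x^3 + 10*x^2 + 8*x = (x - 4)*(x^4 - 3*x^2 - 2*x) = (x - 4)*(x + 1)*(x^3 - x^2 - 2*x) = (x - 4)*(x + 1)^2*(x^2 - 2*x) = (x - 4)*(x - 2)*(x + 1)^2*(x)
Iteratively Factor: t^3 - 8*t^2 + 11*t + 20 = (t - 5)*(t^2 - 3*t - 4) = (t - 5)*(t - 4)*(t + 1)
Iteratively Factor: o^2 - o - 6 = (o + 2)*(o - 3)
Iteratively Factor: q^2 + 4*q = (q)*(q + 4)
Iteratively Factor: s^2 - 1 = (s + 1)*(s - 1)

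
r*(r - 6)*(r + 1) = r^3 - 5*r^2 - 6*r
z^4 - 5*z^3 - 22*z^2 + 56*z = z*(z - 7)*(z - 2)*(z + 4)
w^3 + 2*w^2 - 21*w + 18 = (w - 3)*(w - 1)*(w + 6)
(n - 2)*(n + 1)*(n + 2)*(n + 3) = n^4 + 4*n^3 - n^2 - 16*n - 12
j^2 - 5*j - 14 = (j - 7)*(j + 2)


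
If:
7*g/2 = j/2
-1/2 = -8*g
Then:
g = 1/16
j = 7/16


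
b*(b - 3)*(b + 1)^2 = b^4 - b^3 - 5*b^2 - 3*b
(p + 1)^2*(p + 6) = p^3 + 8*p^2 + 13*p + 6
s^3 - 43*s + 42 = (s - 6)*(s - 1)*(s + 7)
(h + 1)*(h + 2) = h^2 + 3*h + 2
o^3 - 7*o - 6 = (o - 3)*(o + 1)*(o + 2)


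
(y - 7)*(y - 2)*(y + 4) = y^3 - 5*y^2 - 22*y + 56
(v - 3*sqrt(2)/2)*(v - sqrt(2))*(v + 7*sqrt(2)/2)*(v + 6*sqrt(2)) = v^4 + 7*sqrt(2)*v^3 - 5*v^2/2 - 153*sqrt(2)*v/2 + 126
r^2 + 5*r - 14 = (r - 2)*(r + 7)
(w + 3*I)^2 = w^2 + 6*I*w - 9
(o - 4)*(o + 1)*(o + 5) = o^3 + 2*o^2 - 19*o - 20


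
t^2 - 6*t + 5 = (t - 5)*(t - 1)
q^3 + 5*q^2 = q^2*(q + 5)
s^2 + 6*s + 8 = (s + 2)*(s + 4)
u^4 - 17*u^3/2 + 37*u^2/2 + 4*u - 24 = (u - 4)^2*(u - 3/2)*(u + 1)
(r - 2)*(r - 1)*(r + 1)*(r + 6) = r^4 + 4*r^3 - 13*r^2 - 4*r + 12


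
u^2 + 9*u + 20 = (u + 4)*(u + 5)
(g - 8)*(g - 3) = g^2 - 11*g + 24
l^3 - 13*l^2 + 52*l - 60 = (l - 6)*(l - 5)*(l - 2)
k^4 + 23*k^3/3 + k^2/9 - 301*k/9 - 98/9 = (k - 2)*(k + 1/3)*(k + 7/3)*(k + 7)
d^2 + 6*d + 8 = (d + 2)*(d + 4)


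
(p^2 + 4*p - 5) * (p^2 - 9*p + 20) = p^4 - 5*p^3 - 21*p^2 + 125*p - 100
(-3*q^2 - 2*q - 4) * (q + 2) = -3*q^3 - 8*q^2 - 8*q - 8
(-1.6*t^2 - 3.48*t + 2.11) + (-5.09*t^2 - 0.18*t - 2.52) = -6.69*t^2 - 3.66*t - 0.41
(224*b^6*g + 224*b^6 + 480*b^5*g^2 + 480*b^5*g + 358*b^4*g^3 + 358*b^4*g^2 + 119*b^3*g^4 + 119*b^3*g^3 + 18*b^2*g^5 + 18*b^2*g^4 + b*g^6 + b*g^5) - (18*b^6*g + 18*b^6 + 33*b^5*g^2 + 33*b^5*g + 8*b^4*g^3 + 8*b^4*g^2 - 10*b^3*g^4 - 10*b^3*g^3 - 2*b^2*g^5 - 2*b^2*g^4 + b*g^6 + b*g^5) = 206*b^6*g + 206*b^6 + 447*b^5*g^2 + 447*b^5*g + 350*b^4*g^3 + 350*b^4*g^2 + 129*b^3*g^4 + 129*b^3*g^3 + 20*b^2*g^5 + 20*b^2*g^4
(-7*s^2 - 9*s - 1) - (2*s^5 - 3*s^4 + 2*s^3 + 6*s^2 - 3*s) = -2*s^5 + 3*s^4 - 2*s^3 - 13*s^2 - 6*s - 1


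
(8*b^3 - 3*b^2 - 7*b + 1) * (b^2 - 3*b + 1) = 8*b^5 - 27*b^4 + 10*b^3 + 19*b^2 - 10*b + 1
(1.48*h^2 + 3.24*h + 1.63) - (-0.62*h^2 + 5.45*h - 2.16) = 2.1*h^2 - 2.21*h + 3.79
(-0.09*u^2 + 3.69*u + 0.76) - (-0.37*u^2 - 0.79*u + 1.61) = 0.28*u^2 + 4.48*u - 0.85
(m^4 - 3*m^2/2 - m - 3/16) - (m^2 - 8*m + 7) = m^4 - 5*m^2/2 + 7*m - 115/16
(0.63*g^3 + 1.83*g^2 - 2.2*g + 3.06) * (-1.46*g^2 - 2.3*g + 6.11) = -0.9198*g^5 - 4.1208*g^4 + 2.8523*g^3 + 11.7737*g^2 - 20.48*g + 18.6966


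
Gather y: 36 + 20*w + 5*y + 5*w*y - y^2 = 20*w - y^2 + y*(5*w + 5) + 36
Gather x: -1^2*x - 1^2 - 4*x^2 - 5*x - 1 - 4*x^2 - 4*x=-8*x^2 - 10*x - 2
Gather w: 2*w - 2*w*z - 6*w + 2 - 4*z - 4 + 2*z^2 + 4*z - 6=w*(-2*z - 4) + 2*z^2 - 8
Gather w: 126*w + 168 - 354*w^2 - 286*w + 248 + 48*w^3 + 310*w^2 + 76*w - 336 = 48*w^3 - 44*w^2 - 84*w + 80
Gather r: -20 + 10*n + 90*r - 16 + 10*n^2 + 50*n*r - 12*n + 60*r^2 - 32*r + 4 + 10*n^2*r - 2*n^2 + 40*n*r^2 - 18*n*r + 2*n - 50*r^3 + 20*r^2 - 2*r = 8*n^2 - 50*r^3 + r^2*(40*n + 80) + r*(10*n^2 + 32*n + 56) - 32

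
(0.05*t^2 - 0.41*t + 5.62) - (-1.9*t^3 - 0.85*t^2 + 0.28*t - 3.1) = 1.9*t^3 + 0.9*t^2 - 0.69*t + 8.72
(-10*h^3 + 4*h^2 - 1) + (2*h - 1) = -10*h^3 + 4*h^2 + 2*h - 2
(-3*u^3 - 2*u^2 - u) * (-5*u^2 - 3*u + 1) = 15*u^5 + 19*u^4 + 8*u^3 + u^2 - u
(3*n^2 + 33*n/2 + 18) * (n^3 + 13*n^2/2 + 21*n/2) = 3*n^5 + 36*n^4 + 627*n^3/4 + 1161*n^2/4 + 189*n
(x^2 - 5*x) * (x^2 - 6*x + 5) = x^4 - 11*x^3 + 35*x^2 - 25*x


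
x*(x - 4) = x^2 - 4*x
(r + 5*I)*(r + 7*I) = r^2 + 12*I*r - 35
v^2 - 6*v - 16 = (v - 8)*(v + 2)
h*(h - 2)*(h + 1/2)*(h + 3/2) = h^4 - 13*h^2/4 - 3*h/2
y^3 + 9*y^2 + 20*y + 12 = (y + 1)*(y + 2)*(y + 6)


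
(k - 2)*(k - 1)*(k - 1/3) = k^3 - 10*k^2/3 + 3*k - 2/3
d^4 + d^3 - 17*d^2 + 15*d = d*(d - 3)*(d - 1)*(d + 5)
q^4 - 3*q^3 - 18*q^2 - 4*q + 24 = (q - 6)*(q - 1)*(q + 2)^2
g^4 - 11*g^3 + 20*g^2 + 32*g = g*(g - 8)*(g - 4)*(g + 1)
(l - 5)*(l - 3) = l^2 - 8*l + 15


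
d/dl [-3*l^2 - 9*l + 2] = -6*l - 9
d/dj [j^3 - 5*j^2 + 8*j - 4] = 3*j^2 - 10*j + 8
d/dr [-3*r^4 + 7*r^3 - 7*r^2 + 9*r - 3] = -12*r^3 + 21*r^2 - 14*r + 9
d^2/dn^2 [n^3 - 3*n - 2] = 6*n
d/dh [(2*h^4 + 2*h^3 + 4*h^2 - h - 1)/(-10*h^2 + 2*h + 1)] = (-40*h^5 - 8*h^4 + 16*h^3 + 4*h^2 - 12*h + 1)/(100*h^4 - 40*h^3 - 16*h^2 + 4*h + 1)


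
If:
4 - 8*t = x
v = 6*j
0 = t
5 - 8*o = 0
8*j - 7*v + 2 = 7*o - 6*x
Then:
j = 173/272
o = 5/8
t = 0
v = 519/136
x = 4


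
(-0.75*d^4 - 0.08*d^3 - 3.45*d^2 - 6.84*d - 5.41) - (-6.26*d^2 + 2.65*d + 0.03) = -0.75*d^4 - 0.08*d^3 + 2.81*d^2 - 9.49*d - 5.44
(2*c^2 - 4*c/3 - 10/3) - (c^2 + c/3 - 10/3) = c^2 - 5*c/3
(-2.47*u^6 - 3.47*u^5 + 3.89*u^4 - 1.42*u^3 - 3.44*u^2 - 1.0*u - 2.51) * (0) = 0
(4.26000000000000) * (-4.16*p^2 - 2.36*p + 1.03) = -17.7216*p^2 - 10.0536*p + 4.3878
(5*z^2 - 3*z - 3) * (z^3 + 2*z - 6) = 5*z^5 - 3*z^4 + 7*z^3 - 36*z^2 + 12*z + 18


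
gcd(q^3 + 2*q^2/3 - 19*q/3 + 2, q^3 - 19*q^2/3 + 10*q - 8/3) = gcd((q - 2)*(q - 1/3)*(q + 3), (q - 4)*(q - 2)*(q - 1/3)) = q^2 - 7*q/3 + 2/3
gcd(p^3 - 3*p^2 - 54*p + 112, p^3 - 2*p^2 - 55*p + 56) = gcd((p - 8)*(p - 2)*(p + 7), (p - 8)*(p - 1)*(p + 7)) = p^2 - p - 56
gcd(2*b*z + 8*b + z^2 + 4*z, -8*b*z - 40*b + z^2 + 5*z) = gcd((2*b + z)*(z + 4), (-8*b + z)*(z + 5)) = 1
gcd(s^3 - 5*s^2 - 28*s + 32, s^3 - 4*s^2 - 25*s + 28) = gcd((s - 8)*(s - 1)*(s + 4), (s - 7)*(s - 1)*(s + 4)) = s^2 + 3*s - 4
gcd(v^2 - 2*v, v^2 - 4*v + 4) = v - 2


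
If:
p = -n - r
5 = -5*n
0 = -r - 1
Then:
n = -1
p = 2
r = -1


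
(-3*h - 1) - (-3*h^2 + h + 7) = 3*h^2 - 4*h - 8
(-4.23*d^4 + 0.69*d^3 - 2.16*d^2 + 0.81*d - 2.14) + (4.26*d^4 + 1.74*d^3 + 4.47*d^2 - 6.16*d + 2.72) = 0.0299999999999994*d^4 + 2.43*d^3 + 2.31*d^2 - 5.35*d + 0.58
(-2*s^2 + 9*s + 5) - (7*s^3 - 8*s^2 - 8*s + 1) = -7*s^3 + 6*s^2 + 17*s + 4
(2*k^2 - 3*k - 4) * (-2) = -4*k^2 + 6*k + 8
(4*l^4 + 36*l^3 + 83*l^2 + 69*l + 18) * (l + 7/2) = 4*l^5 + 50*l^4 + 209*l^3 + 719*l^2/2 + 519*l/2 + 63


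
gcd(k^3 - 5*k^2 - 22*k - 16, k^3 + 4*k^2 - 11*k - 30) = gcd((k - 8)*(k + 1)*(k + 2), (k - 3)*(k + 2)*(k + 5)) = k + 2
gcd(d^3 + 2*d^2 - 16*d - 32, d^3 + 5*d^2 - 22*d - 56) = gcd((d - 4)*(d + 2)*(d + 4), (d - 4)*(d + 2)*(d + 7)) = d^2 - 2*d - 8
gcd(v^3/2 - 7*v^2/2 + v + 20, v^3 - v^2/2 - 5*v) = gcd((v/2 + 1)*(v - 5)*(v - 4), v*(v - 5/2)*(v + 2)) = v + 2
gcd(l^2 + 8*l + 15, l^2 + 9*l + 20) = l + 5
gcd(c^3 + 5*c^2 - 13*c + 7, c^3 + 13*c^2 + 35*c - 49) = c^2 + 6*c - 7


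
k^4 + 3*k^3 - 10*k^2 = k^2*(k - 2)*(k + 5)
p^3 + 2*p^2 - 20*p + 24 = (p - 2)^2*(p + 6)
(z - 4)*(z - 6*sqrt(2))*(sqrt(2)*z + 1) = sqrt(2)*z^3 - 11*z^2 - 4*sqrt(2)*z^2 - 6*sqrt(2)*z + 44*z + 24*sqrt(2)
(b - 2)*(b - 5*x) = b^2 - 5*b*x - 2*b + 10*x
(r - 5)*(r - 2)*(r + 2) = r^3 - 5*r^2 - 4*r + 20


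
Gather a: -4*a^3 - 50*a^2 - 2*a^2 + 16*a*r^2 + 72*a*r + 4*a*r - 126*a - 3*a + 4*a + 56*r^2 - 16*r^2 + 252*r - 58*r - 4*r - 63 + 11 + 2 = -4*a^3 - 52*a^2 + a*(16*r^2 + 76*r - 125) + 40*r^2 + 190*r - 50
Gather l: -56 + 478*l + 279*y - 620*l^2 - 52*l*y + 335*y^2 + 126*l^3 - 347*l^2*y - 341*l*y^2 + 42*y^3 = 126*l^3 + l^2*(-347*y - 620) + l*(-341*y^2 - 52*y + 478) + 42*y^3 + 335*y^2 + 279*y - 56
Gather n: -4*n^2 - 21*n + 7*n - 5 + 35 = -4*n^2 - 14*n + 30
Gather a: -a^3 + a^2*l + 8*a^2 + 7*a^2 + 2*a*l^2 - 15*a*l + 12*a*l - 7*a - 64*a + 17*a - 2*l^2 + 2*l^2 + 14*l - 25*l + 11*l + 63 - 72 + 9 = -a^3 + a^2*(l + 15) + a*(2*l^2 - 3*l - 54)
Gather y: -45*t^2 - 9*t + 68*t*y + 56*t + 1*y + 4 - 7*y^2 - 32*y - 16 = -45*t^2 + 47*t - 7*y^2 + y*(68*t - 31) - 12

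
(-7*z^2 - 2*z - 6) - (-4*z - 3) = -7*z^2 + 2*z - 3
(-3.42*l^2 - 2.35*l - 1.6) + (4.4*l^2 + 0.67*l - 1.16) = 0.98*l^2 - 1.68*l - 2.76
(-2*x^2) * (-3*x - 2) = 6*x^3 + 4*x^2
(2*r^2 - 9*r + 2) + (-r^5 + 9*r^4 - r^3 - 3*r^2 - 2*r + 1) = -r^5 + 9*r^4 - r^3 - r^2 - 11*r + 3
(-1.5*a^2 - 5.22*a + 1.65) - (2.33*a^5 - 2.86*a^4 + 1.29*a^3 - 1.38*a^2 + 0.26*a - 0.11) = -2.33*a^5 + 2.86*a^4 - 1.29*a^3 - 0.12*a^2 - 5.48*a + 1.76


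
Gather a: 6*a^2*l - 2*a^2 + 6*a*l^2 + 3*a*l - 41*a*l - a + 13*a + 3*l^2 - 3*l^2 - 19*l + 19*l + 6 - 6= a^2*(6*l - 2) + a*(6*l^2 - 38*l + 12)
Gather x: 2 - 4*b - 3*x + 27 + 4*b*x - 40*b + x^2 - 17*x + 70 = -44*b + x^2 + x*(4*b - 20) + 99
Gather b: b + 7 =b + 7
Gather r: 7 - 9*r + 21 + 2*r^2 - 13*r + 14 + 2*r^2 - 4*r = 4*r^2 - 26*r + 42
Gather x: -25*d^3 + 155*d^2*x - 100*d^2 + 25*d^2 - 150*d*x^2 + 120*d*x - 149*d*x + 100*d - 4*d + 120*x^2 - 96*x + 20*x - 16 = -25*d^3 - 75*d^2 + 96*d + x^2*(120 - 150*d) + x*(155*d^2 - 29*d - 76) - 16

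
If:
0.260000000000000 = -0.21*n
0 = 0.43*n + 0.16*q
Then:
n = -1.24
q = 3.33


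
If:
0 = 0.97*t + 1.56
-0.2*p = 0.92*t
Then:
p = 7.40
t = -1.61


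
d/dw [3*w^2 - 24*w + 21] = 6*w - 24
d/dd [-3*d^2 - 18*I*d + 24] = -6*d - 18*I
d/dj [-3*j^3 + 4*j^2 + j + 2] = -9*j^2 + 8*j + 1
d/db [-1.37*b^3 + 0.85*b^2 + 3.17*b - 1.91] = -4.11*b^2 + 1.7*b + 3.17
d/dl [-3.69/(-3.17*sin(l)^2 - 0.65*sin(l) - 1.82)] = -(23.3946*sin(l) + 2.3985)*cos(l)/(3.17*sin(l)^2 + 0.65*sin(l) + 1.82)^2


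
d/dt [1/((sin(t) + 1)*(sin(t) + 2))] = -(2*sin(t) + 3)*cos(t)/((sin(t) + 1)^2*(sin(t) + 2)^2)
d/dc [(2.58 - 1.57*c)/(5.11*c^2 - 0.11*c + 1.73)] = (8.0227*c^2 - 26.3676*c - 2.4323)/(26.1121*c^4 - 1.1242*c^3 + 17.6927*c^2 - 0.3806*c + 2.9929)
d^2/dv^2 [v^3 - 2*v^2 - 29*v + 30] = 6*v - 4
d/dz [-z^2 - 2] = -2*z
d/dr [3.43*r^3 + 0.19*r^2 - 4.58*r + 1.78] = 10.29*r^2 + 0.38*r - 4.58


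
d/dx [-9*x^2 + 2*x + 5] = 2 - 18*x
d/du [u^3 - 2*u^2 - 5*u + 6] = 3*u^2 - 4*u - 5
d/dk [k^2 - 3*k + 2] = 2*k - 3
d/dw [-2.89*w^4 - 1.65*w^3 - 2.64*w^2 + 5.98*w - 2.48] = -11.56*w^3 - 4.95*w^2 - 5.28*w + 5.98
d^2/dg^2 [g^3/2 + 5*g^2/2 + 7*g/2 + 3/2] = 3*g + 5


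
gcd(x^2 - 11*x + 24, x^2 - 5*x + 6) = x - 3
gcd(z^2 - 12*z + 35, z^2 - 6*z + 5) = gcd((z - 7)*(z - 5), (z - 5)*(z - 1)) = z - 5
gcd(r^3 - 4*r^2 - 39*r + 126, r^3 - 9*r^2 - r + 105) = r - 7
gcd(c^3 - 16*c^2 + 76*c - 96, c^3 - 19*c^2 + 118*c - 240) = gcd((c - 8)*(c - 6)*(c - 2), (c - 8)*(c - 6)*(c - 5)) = c^2 - 14*c + 48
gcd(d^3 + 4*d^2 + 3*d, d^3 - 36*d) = d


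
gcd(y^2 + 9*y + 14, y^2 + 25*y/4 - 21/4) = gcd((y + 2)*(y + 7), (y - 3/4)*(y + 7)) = y + 7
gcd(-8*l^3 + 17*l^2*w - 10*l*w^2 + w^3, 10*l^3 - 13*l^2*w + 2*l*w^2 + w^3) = -l + w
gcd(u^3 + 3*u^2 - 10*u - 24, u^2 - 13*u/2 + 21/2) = u - 3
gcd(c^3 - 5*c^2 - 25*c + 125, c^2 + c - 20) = c + 5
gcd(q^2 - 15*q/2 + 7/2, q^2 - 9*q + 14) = q - 7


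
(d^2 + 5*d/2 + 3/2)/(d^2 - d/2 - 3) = (d + 1)/(d - 2)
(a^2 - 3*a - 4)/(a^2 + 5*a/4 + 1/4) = 4*(a - 4)/(4*a + 1)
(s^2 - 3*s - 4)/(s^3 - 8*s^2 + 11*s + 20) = 1/(s - 5)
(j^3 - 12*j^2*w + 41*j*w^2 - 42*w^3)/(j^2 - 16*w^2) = (j^3 - 12*j^2*w + 41*j*w^2 - 42*w^3)/(j^2 - 16*w^2)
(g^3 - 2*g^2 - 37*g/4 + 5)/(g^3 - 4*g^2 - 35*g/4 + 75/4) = (2*g^2 - 9*g + 4)/(2*g^2 - 13*g + 15)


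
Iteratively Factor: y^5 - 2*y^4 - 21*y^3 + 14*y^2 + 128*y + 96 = (y + 1)*(y^4 - 3*y^3 - 18*y^2 + 32*y + 96) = (y + 1)*(y + 3)*(y^3 - 6*y^2 + 32) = (y + 1)*(y + 2)*(y + 3)*(y^2 - 8*y + 16) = (y - 4)*(y + 1)*(y + 2)*(y + 3)*(y - 4)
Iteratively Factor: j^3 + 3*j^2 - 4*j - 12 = (j + 3)*(j^2 - 4) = (j - 2)*(j + 3)*(j + 2)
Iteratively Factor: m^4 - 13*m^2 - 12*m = (m + 1)*(m^3 - m^2 - 12*m) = (m + 1)*(m + 3)*(m^2 - 4*m) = (m - 4)*(m + 1)*(m + 3)*(m)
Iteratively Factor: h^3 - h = (h - 1)*(h^2 + h) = (h - 1)*(h + 1)*(h)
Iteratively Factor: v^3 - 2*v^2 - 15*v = (v - 5)*(v^2 + 3*v) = v*(v - 5)*(v + 3)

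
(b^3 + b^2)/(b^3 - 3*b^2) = (b + 1)/(b - 3)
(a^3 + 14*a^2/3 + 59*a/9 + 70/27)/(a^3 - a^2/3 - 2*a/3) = (a^2 + 4*a + 35/9)/(a*(a - 1))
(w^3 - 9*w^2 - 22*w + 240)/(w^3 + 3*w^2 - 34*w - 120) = (w - 8)/(w + 4)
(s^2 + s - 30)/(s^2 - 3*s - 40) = (-s^2 - s + 30)/(-s^2 + 3*s + 40)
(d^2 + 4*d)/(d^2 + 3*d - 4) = d/(d - 1)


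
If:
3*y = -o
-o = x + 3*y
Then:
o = -3*y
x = 0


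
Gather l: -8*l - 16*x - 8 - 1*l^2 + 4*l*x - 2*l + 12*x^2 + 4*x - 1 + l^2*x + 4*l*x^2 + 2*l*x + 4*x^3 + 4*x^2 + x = l^2*(x - 1) + l*(4*x^2 + 6*x - 10) + 4*x^3 + 16*x^2 - 11*x - 9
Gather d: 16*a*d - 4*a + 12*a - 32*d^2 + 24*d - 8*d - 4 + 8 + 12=8*a - 32*d^2 + d*(16*a + 16) + 16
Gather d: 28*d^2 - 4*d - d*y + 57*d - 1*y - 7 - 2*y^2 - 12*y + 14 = 28*d^2 + d*(53 - y) - 2*y^2 - 13*y + 7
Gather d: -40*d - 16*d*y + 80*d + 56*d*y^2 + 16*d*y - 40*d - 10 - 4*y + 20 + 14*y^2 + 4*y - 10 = 56*d*y^2 + 14*y^2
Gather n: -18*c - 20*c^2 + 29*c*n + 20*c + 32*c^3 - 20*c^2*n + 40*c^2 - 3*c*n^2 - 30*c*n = 32*c^3 + 20*c^2 - 3*c*n^2 + 2*c + n*(-20*c^2 - c)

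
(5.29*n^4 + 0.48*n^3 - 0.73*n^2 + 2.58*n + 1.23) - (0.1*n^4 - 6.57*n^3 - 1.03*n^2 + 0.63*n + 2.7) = 5.19*n^4 + 7.05*n^3 + 0.3*n^2 + 1.95*n - 1.47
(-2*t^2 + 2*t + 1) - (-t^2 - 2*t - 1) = -t^2 + 4*t + 2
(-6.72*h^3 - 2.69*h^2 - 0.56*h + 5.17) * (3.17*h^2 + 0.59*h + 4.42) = -21.3024*h^5 - 12.4921*h^4 - 33.0647*h^3 + 4.1687*h^2 + 0.5751*h + 22.8514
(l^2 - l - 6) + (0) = l^2 - l - 6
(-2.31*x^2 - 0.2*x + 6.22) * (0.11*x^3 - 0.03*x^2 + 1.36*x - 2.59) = -0.2541*x^5 + 0.0473*x^4 - 2.4514*x^3 + 5.5243*x^2 + 8.9772*x - 16.1098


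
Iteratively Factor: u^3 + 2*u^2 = (u + 2)*(u^2) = u*(u + 2)*(u)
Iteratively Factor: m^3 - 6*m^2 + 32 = (m - 4)*(m^2 - 2*m - 8) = (m - 4)*(m + 2)*(m - 4)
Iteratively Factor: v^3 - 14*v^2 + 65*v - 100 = (v - 5)*(v^2 - 9*v + 20) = (v - 5)^2*(v - 4)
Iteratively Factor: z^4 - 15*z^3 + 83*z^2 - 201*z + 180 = (z - 3)*(z^3 - 12*z^2 + 47*z - 60) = (z - 5)*(z - 3)*(z^2 - 7*z + 12) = (z - 5)*(z - 4)*(z - 3)*(z - 3)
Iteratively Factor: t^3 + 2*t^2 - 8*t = (t - 2)*(t^2 + 4*t) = (t - 2)*(t + 4)*(t)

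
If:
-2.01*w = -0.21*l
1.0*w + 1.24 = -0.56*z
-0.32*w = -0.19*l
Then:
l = 0.00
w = 0.00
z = -2.21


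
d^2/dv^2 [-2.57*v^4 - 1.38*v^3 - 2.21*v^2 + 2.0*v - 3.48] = -30.84*v^2 - 8.28*v - 4.42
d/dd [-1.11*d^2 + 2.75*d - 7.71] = 2.75 - 2.22*d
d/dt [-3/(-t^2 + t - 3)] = 3*(1 - 2*t)/(t^2 - t + 3)^2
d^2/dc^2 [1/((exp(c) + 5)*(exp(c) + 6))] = (4*exp(3*c) + 33*exp(2*c) + exp(c) - 330)*exp(c)/(exp(6*c) + 33*exp(5*c) + 453*exp(4*c) + 3311*exp(3*c) + 13590*exp(2*c) + 29700*exp(c) + 27000)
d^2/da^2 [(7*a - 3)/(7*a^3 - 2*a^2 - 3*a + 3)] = 2*(1029*a^5 - 1176*a^4 + 511*a^3 - 729*a^2 + 261*a + 18)/(343*a^9 - 294*a^8 - 357*a^7 + 685*a^6 - 99*a^5 - 396*a^4 + 270*a^3 + 27*a^2 - 81*a + 27)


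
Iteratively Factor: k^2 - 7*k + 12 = (k - 3)*(k - 4)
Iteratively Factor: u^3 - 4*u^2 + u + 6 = (u - 3)*(u^2 - u - 2) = (u - 3)*(u + 1)*(u - 2)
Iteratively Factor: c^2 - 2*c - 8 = (c - 4)*(c + 2)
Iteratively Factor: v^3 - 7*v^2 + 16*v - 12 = (v - 3)*(v^2 - 4*v + 4) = (v - 3)*(v - 2)*(v - 2)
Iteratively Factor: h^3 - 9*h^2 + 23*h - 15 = (h - 5)*(h^2 - 4*h + 3) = (h - 5)*(h - 1)*(h - 3)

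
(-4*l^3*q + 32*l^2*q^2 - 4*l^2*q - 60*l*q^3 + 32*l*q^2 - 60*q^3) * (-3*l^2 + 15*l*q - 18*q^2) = 12*l^5*q - 156*l^4*q^2 + 12*l^4*q + 732*l^3*q^3 - 156*l^3*q^2 - 1476*l^2*q^4 + 732*l^2*q^3 + 1080*l*q^5 - 1476*l*q^4 + 1080*q^5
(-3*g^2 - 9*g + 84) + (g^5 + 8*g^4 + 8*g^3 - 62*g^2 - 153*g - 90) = g^5 + 8*g^4 + 8*g^3 - 65*g^2 - 162*g - 6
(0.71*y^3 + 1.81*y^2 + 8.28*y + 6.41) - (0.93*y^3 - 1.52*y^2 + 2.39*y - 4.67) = -0.22*y^3 + 3.33*y^2 + 5.89*y + 11.08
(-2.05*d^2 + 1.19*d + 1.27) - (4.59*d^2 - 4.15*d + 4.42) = -6.64*d^2 + 5.34*d - 3.15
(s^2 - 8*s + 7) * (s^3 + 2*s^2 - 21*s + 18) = s^5 - 6*s^4 - 30*s^3 + 200*s^2 - 291*s + 126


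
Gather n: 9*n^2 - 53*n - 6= 9*n^2 - 53*n - 6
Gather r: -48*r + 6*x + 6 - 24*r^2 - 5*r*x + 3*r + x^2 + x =-24*r^2 + r*(-5*x - 45) + x^2 + 7*x + 6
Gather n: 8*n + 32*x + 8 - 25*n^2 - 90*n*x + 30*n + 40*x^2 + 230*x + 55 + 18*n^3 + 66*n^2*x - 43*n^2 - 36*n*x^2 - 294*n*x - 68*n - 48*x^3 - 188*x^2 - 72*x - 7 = 18*n^3 + n^2*(66*x - 68) + n*(-36*x^2 - 384*x - 30) - 48*x^3 - 148*x^2 + 190*x + 56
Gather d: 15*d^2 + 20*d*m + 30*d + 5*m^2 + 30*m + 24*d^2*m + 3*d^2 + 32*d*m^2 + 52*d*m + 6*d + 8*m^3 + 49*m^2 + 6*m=d^2*(24*m + 18) + d*(32*m^2 + 72*m + 36) + 8*m^3 + 54*m^2 + 36*m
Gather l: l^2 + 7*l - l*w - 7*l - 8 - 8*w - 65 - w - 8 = l^2 - l*w - 9*w - 81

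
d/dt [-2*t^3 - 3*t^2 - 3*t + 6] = -6*t^2 - 6*t - 3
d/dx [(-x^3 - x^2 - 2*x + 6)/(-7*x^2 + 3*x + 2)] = (7*x^4 - 6*x^3 - 23*x^2 + 80*x - 22)/(49*x^4 - 42*x^3 - 19*x^2 + 12*x + 4)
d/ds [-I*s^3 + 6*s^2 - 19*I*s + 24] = -3*I*s^2 + 12*s - 19*I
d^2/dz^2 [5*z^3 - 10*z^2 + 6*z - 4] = 30*z - 20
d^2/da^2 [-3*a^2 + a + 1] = -6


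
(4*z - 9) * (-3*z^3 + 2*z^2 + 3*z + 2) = -12*z^4 + 35*z^3 - 6*z^2 - 19*z - 18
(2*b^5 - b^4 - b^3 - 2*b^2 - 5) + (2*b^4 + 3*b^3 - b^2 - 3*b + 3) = 2*b^5 + b^4 + 2*b^3 - 3*b^2 - 3*b - 2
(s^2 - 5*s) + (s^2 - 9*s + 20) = 2*s^2 - 14*s + 20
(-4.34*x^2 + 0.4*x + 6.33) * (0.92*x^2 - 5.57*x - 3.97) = -3.9928*x^4 + 24.5418*x^3 + 20.8254*x^2 - 36.8461*x - 25.1301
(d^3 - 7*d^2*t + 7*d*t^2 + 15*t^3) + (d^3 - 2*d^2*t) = 2*d^3 - 9*d^2*t + 7*d*t^2 + 15*t^3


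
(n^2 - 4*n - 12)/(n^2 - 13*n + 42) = (n + 2)/(n - 7)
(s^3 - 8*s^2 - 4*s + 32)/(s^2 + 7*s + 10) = (s^2 - 10*s + 16)/(s + 5)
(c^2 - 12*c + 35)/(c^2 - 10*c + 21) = (c - 5)/(c - 3)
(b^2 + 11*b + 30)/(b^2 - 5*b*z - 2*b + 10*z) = (b^2 + 11*b + 30)/(b^2 - 5*b*z - 2*b + 10*z)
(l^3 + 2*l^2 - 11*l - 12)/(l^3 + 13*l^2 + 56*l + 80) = (l^2 - 2*l - 3)/(l^2 + 9*l + 20)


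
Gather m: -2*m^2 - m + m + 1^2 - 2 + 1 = -2*m^2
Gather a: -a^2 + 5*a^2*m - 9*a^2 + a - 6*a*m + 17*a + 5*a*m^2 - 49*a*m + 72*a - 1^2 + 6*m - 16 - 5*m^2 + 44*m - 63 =a^2*(5*m - 10) + a*(5*m^2 - 55*m + 90) - 5*m^2 + 50*m - 80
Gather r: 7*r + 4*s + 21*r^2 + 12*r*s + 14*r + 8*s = 21*r^2 + r*(12*s + 21) + 12*s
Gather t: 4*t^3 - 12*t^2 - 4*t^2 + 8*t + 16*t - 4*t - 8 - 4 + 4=4*t^3 - 16*t^2 + 20*t - 8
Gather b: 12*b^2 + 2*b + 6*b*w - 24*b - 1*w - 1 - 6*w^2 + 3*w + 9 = 12*b^2 + b*(6*w - 22) - 6*w^2 + 2*w + 8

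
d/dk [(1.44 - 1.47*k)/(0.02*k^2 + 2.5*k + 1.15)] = (0.0294*k^2 - 0.0575999999999999*k - 5.2905)/(0.0004*k^4 + 0.1*k^3 + 6.296*k^2 + 5.75*k + 1.3225)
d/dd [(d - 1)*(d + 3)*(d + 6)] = 3*d^2 + 16*d + 9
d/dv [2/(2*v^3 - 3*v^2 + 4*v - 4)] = 4*(-3*v^2 + 3*v - 2)/(2*v^3 - 3*v^2 + 4*v - 4)^2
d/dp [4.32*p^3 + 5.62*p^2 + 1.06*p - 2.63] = 12.96*p^2 + 11.24*p + 1.06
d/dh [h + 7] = 1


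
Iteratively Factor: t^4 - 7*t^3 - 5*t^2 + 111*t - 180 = (t - 3)*(t^3 - 4*t^2 - 17*t + 60) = (t - 5)*(t - 3)*(t^2 + t - 12) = (t - 5)*(t - 3)^2*(t + 4)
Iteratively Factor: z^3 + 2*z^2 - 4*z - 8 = (z - 2)*(z^2 + 4*z + 4) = (z - 2)*(z + 2)*(z + 2)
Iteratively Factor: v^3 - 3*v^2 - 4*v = (v)*(v^2 - 3*v - 4) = v*(v - 4)*(v + 1)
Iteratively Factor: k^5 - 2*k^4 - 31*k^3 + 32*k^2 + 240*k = (k)*(k^4 - 2*k^3 - 31*k^2 + 32*k + 240) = k*(k + 3)*(k^3 - 5*k^2 - 16*k + 80) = k*(k - 5)*(k + 3)*(k^2 - 16) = k*(k - 5)*(k - 4)*(k + 3)*(k + 4)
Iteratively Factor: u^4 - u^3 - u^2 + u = (u - 1)*(u^3 - u) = (u - 1)^2*(u^2 + u) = u*(u - 1)^2*(u + 1)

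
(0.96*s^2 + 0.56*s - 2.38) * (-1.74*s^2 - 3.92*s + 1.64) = -1.6704*s^4 - 4.7376*s^3 + 3.5204*s^2 + 10.248*s - 3.9032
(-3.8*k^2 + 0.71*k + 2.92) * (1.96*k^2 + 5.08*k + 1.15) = -7.448*k^4 - 17.9124*k^3 + 4.96*k^2 + 15.6501*k + 3.358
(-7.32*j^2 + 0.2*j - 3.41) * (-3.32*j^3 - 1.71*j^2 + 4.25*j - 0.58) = 24.3024*j^5 + 11.8532*j^4 - 20.1308*j^3 + 10.9267*j^2 - 14.6085*j + 1.9778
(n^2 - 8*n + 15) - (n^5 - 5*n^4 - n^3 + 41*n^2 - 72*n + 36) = -n^5 + 5*n^4 + n^3 - 40*n^2 + 64*n - 21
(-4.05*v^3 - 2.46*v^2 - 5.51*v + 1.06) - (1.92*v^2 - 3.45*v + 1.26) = -4.05*v^3 - 4.38*v^2 - 2.06*v - 0.2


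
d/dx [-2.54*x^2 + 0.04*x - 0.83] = 0.04 - 5.08*x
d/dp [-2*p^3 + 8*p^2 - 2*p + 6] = -6*p^2 + 16*p - 2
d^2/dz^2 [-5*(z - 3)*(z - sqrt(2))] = -10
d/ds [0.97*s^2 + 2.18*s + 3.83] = 1.94*s + 2.18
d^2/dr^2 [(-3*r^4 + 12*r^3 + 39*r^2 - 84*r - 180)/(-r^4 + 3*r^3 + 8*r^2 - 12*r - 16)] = 6*(-r^6 - 9*r^5 + 183*r^4 - 903*r^3 + 1806*r^2 - 1548*r + 952)/(r^9 - 15*r^8 + 81*r^7 - 161*r^6 - 78*r^5 + 636*r^4 - 280*r^3 - 864*r^2 + 384*r + 512)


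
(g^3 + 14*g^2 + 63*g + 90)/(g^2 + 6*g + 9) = (g^2 + 11*g + 30)/(g + 3)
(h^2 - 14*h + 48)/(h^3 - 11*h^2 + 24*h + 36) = (h - 8)/(h^2 - 5*h - 6)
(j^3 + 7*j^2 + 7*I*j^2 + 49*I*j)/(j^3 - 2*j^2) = (j^2 + 7*j*(1 + I) + 49*I)/(j*(j - 2))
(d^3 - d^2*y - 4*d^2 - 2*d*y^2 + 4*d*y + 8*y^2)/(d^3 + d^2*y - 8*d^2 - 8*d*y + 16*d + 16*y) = (d - 2*y)/(d - 4)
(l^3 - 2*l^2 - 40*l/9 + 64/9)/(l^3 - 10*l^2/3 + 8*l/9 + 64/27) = 3*(l + 2)/(3*l + 2)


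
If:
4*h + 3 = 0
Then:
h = -3/4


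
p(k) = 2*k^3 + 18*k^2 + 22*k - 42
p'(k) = 6*k^2 + 36*k + 22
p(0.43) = -29.05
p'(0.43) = 38.59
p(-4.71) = 44.72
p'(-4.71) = -14.46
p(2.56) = 165.84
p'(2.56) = 153.48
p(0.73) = -15.57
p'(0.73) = 51.48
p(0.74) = -15.05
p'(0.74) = 51.93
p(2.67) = 183.13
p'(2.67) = 160.89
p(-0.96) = -48.30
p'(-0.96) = -7.03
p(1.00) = 0.00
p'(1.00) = 64.00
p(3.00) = 240.00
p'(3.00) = 184.00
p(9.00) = 3072.00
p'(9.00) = 832.00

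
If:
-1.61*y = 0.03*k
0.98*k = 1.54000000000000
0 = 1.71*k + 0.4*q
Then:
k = 1.57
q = -6.72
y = -0.03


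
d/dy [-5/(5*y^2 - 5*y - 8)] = 25*(2*y - 1)/(-5*y^2 + 5*y + 8)^2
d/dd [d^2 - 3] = 2*d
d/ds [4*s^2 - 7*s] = 8*s - 7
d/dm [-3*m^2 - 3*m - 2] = -6*m - 3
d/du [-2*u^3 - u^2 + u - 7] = -6*u^2 - 2*u + 1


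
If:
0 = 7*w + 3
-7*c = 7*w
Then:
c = 3/7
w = -3/7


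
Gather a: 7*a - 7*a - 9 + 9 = 0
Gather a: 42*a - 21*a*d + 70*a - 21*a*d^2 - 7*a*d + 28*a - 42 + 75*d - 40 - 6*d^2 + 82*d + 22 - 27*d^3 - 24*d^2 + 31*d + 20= a*(-21*d^2 - 28*d + 140) - 27*d^3 - 30*d^2 + 188*d - 40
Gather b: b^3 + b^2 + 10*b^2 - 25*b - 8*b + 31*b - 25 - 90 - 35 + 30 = b^3 + 11*b^2 - 2*b - 120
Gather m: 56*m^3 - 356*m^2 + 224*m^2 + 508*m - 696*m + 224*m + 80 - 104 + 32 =56*m^3 - 132*m^2 + 36*m + 8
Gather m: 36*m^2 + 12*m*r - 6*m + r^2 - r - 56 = 36*m^2 + m*(12*r - 6) + r^2 - r - 56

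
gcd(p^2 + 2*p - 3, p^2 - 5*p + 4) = p - 1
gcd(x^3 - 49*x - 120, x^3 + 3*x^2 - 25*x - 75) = x^2 + 8*x + 15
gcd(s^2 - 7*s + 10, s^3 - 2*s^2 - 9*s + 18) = s - 2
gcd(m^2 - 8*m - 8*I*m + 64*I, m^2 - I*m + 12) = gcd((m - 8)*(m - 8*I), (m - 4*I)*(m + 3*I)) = 1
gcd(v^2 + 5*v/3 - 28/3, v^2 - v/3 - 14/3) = v - 7/3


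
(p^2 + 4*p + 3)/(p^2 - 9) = (p + 1)/(p - 3)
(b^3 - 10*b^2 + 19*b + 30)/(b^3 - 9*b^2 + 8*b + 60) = (b + 1)/(b + 2)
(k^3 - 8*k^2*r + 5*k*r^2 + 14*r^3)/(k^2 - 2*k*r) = k - 6*r - 7*r^2/k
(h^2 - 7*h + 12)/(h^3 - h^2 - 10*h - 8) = (h - 3)/(h^2 + 3*h + 2)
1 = 1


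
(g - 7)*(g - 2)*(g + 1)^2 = g^4 - 7*g^3 - 3*g^2 + 19*g + 14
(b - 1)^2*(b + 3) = b^3 + b^2 - 5*b + 3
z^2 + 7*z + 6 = (z + 1)*(z + 6)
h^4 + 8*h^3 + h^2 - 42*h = h*(h - 2)*(h + 3)*(h + 7)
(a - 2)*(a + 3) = a^2 + a - 6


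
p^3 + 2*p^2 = p^2*(p + 2)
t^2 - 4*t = t*(t - 4)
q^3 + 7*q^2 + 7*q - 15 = (q - 1)*(q + 3)*(q + 5)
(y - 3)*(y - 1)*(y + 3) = y^3 - y^2 - 9*y + 9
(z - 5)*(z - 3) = z^2 - 8*z + 15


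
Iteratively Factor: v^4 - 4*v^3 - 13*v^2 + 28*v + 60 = (v + 2)*(v^3 - 6*v^2 - v + 30) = (v - 5)*(v + 2)*(v^2 - v - 6) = (v - 5)*(v + 2)^2*(v - 3)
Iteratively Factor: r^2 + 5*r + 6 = (r + 2)*(r + 3)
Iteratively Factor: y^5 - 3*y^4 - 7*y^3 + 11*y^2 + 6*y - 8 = (y + 1)*(y^4 - 4*y^3 - 3*y^2 + 14*y - 8) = (y - 1)*(y + 1)*(y^3 - 3*y^2 - 6*y + 8) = (y - 1)*(y + 1)*(y + 2)*(y^2 - 5*y + 4) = (y - 4)*(y - 1)*(y + 1)*(y + 2)*(y - 1)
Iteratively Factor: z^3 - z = (z)*(z^2 - 1) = z*(z - 1)*(z + 1)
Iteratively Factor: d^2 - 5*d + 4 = (d - 4)*(d - 1)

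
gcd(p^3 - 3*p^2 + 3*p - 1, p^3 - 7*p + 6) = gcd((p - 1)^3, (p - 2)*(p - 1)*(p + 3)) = p - 1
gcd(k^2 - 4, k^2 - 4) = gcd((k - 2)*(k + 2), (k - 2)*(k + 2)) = k^2 - 4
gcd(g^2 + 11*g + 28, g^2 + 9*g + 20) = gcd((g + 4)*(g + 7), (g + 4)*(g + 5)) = g + 4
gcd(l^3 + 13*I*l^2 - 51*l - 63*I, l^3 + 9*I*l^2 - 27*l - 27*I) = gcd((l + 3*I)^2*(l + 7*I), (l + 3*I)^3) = l^2 + 6*I*l - 9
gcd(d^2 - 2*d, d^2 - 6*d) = d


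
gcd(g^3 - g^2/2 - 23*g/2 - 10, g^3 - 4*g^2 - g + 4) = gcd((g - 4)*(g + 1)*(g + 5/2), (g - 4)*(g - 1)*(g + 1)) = g^2 - 3*g - 4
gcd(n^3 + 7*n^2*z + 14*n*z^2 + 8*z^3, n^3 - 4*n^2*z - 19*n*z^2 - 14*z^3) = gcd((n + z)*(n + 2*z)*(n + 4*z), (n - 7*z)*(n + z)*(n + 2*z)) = n^2 + 3*n*z + 2*z^2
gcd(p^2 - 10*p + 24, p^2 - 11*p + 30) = p - 6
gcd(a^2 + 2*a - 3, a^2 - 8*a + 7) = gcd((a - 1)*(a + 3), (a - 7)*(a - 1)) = a - 1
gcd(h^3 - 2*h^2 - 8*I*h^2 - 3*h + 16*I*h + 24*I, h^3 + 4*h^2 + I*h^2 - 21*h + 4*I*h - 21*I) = h - 3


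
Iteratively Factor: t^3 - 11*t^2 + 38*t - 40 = (t - 4)*(t^2 - 7*t + 10) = (t - 5)*(t - 4)*(t - 2)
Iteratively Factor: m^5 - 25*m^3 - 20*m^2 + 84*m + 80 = (m + 4)*(m^4 - 4*m^3 - 9*m^2 + 16*m + 20) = (m - 5)*(m + 4)*(m^3 + m^2 - 4*m - 4) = (m - 5)*(m - 2)*(m + 4)*(m^2 + 3*m + 2) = (m - 5)*(m - 2)*(m + 1)*(m + 4)*(m + 2)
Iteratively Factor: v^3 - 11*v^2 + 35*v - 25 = (v - 5)*(v^2 - 6*v + 5) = (v - 5)*(v - 1)*(v - 5)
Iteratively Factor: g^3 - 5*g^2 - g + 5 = (g + 1)*(g^2 - 6*g + 5) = (g - 5)*(g + 1)*(g - 1)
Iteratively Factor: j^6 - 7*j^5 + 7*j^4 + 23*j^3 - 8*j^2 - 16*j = (j + 1)*(j^5 - 8*j^4 + 15*j^3 + 8*j^2 - 16*j) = (j - 1)*(j + 1)*(j^4 - 7*j^3 + 8*j^2 + 16*j) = (j - 1)*(j + 1)^2*(j^3 - 8*j^2 + 16*j) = j*(j - 1)*(j + 1)^2*(j^2 - 8*j + 16) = j*(j - 4)*(j - 1)*(j + 1)^2*(j - 4)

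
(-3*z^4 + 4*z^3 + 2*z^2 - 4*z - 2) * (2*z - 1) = -6*z^5 + 11*z^4 - 10*z^2 + 2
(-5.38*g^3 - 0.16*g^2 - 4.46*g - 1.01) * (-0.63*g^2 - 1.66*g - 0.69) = 3.3894*g^5 + 9.0316*g^4 + 6.7876*g^3 + 8.1503*g^2 + 4.754*g + 0.6969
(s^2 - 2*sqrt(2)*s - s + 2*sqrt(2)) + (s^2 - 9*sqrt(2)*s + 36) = 2*s^2 - 11*sqrt(2)*s - s + 2*sqrt(2) + 36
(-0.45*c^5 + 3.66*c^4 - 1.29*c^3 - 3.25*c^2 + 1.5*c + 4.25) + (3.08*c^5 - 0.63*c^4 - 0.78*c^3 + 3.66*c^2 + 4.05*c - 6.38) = 2.63*c^5 + 3.03*c^4 - 2.07*c^3 + 0.41*c^2 + 5.55*c - 2.13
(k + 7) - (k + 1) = 6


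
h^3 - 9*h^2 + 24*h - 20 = (h - 5)*(h - 2)^2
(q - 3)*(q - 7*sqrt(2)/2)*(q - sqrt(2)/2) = q^3 - 4*sqrt(2)*q^2 - 3*q^2 + 7*q/2 + 12*sqrt(2)*q - 21/2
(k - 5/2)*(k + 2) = k^2 - k/2 - 5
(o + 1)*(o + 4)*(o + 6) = o^3 + 11*o^2 + 34*o + 24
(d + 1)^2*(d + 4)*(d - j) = d^4 - d^3*j + 6*d^3 - 6*d^2*j + 9*d^2 - 9*d*j + 4*d - 4*j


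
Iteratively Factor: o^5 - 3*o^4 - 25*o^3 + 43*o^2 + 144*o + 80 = (o - 4)*(o^4 + o^3 - 21*o^2 - 41*o - 20) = (o - 4)*(o + 1)*(o^3 - 21*o - 20) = (o - 4)*(o + 1)^2*(o^2 - o - 20) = (o - 5)*(o - 4)*(o + 1)^2*(o + 4)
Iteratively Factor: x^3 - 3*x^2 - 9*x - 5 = (x + 1)*(x^2 - 4*x - 5) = (x + 1)^2*(x - 5)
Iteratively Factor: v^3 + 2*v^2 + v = (v + 1)*(v^2 + v) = v*(v + 1)*(v + 1)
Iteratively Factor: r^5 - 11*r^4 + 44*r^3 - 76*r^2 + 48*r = (r - 4)*(r^4 - 7*r^3 + 16*r^2 - 12*r) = (r - 4)*(r - 2)*(r^3 - 5*r^2 + 6*r) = r*(r - 4)*(r - 2)*(r^2 - 5*r + 6) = r*(r - 4)*(r - 3)*(r - 2)*(r - 2)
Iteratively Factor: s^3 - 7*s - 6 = (s - 3)*(s^2 + 3*s + 2) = (s - 3)*(s + 1)*(s + 2)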